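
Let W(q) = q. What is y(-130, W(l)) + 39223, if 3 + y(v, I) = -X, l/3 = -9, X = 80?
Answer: 39140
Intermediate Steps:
l = -27 (l = 3*(-9) = -27)
y(v, I) = -83 (y(v, I) = -3 - 1*80 = -3 - 80 = -83)
y(-130, W(l)) + 39223 = -83 + 39223 = 39140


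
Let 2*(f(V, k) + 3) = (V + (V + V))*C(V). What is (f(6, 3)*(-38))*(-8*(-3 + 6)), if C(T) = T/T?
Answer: 5472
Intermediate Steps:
C(T) = 1
f(V, k) = -3 + 3*V/2 (f(V, k) = -3 + ((V + (V + V))*1)/2 = -3 + ((V + 2*V)*1)/2 = -3 + ((3*V)*1)/2 = -3 + (3*V)/2 = -3 + 3*V/2)
(f(6, 3)*(-38))*(-8*(-3 + 6)) = ((-3 + (3/2)*6)*(-38))*(-8*(-3 + 6)) = ((-3 + 9)*(-38))*(-8*3) = (6*(-38))*(-24) = -228*(-24) = 5472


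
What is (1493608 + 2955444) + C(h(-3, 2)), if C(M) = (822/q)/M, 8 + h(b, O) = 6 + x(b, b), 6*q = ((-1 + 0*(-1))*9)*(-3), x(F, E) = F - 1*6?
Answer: 146818168/33 ≈ 4.4490e+6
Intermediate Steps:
x(F, E) = -6 + F (x(F, E) = F - 6 = -6 + F)
q = 9/2 (q = (((-1 + 0*(-1))*9)*(-3))/6 = (((-1 + 0)*9)*(-3))/6 = (-1*9*(-3))/6 = (-9*(-3))/6 = (1/6)*27 = 9/2 ≈ 4.5000)
h(b, O) = -8 + b (h(b, O) = -8 + (6 + (-6 + b)) = -8 + b)
C(M) = 548/(3*M) (C(M) = (822/(9/2))/M = (822*(2/9))/M = 548/(3*M))
(1493608 + 2955444) + C(h(-3, 2)) = (1493608 + 2955444) + 548/(3*(-8 - 3)) = 4449052 + (548/3)/(-11) = 4449052 + (548/3)*(-1/11) = 4449052 - 548/33 = 146818168/33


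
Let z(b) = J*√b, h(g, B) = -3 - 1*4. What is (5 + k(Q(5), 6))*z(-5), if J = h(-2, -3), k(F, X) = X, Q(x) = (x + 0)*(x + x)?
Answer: -77*I*√5 ≈ -172.18*I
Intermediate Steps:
Q(x) = 2*x² (Q(x) = x*(2*x) = 2*x²)
h(g, B) = -7 (h(g, B) = -3 - 4 = -7)
J = -7
z(b) = -7*√b
(5 + k(Q(5), 6))*z(-5) = (5 + 6)*(-7*I*√5) = 11*(-7*I*√5) = -77*I*√5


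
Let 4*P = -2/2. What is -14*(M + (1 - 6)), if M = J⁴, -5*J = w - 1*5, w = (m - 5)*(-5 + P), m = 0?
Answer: -575687/128 ≈ -4497.6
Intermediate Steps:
P = -¼ (P = (-2/2)/4 = (-2*½)/4 = (¼)*(-1) = -¼ ≈ -0.25000)
w = 105/4 (w = (0 - 5)*(-5 - ¼) = -5*(-21/4) = 105/4 ≈ 26.250)
J = -17/4 (J = -(105/4 - 1*5)/5 = -(105/4 - 5)/5 = -⅕*85/4 = -17/4 ≈ -4.2500)
M = 83521/256 (M = (-17/4)⁴ = 83521/256 ≈ 326.25)
-14*(M + (1 - 6)) = -14*(83521/256 + (1 - 6)) = -14*(83521/256 - 5) = -14*82241/256 = -575687/128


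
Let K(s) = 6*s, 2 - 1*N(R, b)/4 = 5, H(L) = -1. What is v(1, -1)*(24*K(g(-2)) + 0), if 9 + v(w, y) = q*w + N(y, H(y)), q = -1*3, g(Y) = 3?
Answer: -10368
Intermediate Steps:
N(R, b) = -12 (N(R, b) = 8 - 4*5 = 8 - 20 = -12)
q = -3
v(w, y) = -21 - 3*w (v(w, y) = -9 + (-3*w - 12) = -9 + (-12 - 3*w) = -21 - 3*w)
v(1, -1)*(24*K(g(-2)) + 0) = (-21 - 3*1)*(24*(6*3) + 0) = (-21 - 3)*(24*18 + 0) = -24*(432 + 0) = -24*432 = -10368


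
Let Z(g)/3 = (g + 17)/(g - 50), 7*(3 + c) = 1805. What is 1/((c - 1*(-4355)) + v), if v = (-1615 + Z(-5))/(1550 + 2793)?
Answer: 1672055/7707312658 ≈ 0.00021694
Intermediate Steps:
c = 1784/7 (c = -3 + (⅐)*1805 = -3 + 1805/7 = 1784/7 ≈ 254.86)
Z(g) = 3*(17 + g)/(-50 + g) (Z(g) = 3*((g + 17)/(g - 50)) = 3*((17 + g)/(-50 + g)) = 3*(17 + g)/(-50 + g))
v = -88861/238865 (v = (-1615 + 3*(17 - 5)/(-50 - 5))/(1550 + 2793) = (-1615 + 3*12/(-55))/4343 = (-1615 + 3*(-1/55)*12)*(1/4343) = (-1615 - 36/55)*(1/4343) = -88861/55*1/4343 = -88861/238865 ≈ -0.37201)
1/((c - 1*(-4355)) + v) = 1/((1784/7 - 1*(-4355)) - 88861/238865) = 1/((1784/7 + 4355) - 88861/238865) = 1/(32269/7 - 88861/238865) = 1/(7707312658/1672055) = 1672055/7707312658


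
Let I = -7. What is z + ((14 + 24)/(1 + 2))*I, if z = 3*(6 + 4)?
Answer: -176/3 ≈ -58.667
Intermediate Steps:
z = 30 (z = 3*10 = 30)
z + ((14 + 24)/(1 + 2))*I = 30 + ((14 + 24)/(1 + 2))*(-7) = 30 + (38/3)*(-7) = 30 - 266/3 = -176/3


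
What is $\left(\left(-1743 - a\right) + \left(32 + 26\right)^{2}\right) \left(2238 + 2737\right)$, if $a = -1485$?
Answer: $15452350$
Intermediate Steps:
$\left(\left(-1743 - a\right) + \left(32 + 26\right)^{2}\right) \left(2238 + 2737\right) = \left(\left(-1743 - -1485\right) + \left(32 + 26\right)^{2}\right) \left(2238 + 2737\right) = \left(\left(-1743 + 1485\right) + 58^{2}\right) 4975 = \left(-258 + 3364\right) 4975 = 3106 \cdot 4975 = 15452350$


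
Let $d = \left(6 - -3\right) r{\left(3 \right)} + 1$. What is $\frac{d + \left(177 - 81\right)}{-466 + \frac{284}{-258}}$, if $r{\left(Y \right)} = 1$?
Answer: $- \frac{6837}{30128} \approx -0.22693$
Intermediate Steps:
$d = 10$ ($d = \left(6 - -3\right) 1 + 1 = \left(6 + 3\right) 1 + 1 = 9 \cdot 1 + 1 = 9 + 1 = 10$)
$\frac{d + \left(177 - 81\right)}{-466 + \frac{284}{-258}} = \frac{10 + \left(177 - 81\right)}{-466 + \frac{284}{-258}} = \frac{10 + \left(177 - 81\right)}{-466 + 284 \left(- \frac{1}{258}\right)} = \frac{10 + 96}{-466 - \frac{142}{129}} = \frac{106}{- \frac{60256}{129}} = 106 \left(- \frac{129}{60256}\right) = - \frac{6837}{30128}$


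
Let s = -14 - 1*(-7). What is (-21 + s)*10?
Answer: -280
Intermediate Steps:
s = -7 (s = -14 + 7 = -7)
(-21 + s)*10 = (-21 - 7)*10 = -28*10 = -280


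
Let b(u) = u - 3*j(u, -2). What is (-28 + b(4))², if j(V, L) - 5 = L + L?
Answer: 729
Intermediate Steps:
j(V, L) = 5 + 2*L (j(V, L) = 5 + (L + L) = 5 + 2*L)
b(u) = -3 + u (b(u) = u - 3*(5 + 2*(-2)) = u - 3*(5 - 4) = u - 3*1 = u - 3 = -3 + u)
(-28 + b(4))² = (-28 + (-3 + 4))² = (-28 + 1)² = (-27)² = 729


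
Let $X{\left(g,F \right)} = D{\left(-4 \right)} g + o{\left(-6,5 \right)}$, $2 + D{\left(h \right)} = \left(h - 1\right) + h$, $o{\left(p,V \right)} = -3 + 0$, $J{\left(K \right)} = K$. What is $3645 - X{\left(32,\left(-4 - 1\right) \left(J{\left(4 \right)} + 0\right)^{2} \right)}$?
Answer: $4000$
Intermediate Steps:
$o{\left(p,V \right)} = -3$
$D{\left(h \right)} = -3 + 2 h$ ($D{\left(h \right)} = -2 + \left(\left(h - 1\right) + h\right) = -2 + \left(\left(-1 + h\right) + h\right) = -2 + \left(-1 + 2 h\right) = -3 + 2 h$)
$X{\left(g,F \right)} = -3 - 11 g$ ($X{\left(g,F \right)} = \left(-3 + 2 \left(-4\right)\right) g - 3 = \left(-3 - 8\right) g - 3 = - 11 g - 3 = -3 - 11 g$)
$3645 - X{\left(32,\left(-4 - 1\right) \left(J{\left(4 \right)} + 0\right)^{2} \right)} = 3645 - \left(-3 - 352\right) = 3645 - -355 = 3645 + 355 = 4000$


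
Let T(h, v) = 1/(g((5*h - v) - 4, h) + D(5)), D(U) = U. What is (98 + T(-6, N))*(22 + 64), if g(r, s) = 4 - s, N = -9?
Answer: 126506/15 ≈ 8433.7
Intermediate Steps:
T(h, v) = 1/(9 - h) (T(h, v) = 1/((4 - h) + 5) = 1/(9 - h))
(98 + T(-6, N))*(22 + 64) = (98 - 1/(-9 - 6))*(22 + 64) = (98 - 1/(-15))*86 = (98 - 1*(-1/15))*86 = (98 + 1/15)*86 = (1471/15)*86 = 126506/15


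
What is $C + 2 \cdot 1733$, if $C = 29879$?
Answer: $33345$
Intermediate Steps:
$C + 2 \cdot 1733 = 29879 + 2 \cdot 1733 = 29879 + 3466 = 33345$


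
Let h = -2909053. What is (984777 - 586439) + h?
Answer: -2510715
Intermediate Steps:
(984777 - 586439) + h = (984777 - 586439) - 2909053 = 398338 - 2909053 = -2510715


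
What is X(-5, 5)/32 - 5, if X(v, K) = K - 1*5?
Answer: -5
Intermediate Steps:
X(v, K) = -5 + K (X(v, K) = K - 5 = -5 + K)
X(-5, 5)/32 - 5 = (-5 + 5)/32 - 5 = (1/32)*0 - 5 = 0 - 5 = -5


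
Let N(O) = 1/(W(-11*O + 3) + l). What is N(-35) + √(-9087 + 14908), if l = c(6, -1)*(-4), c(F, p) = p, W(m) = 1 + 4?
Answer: ⅑ + √5821 ≈ 76.407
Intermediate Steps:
W(m) = 5
l = 4 (l = -1*(-4) = 4)
N(O) = ⅑ (N(O) = 1/(5 + 4) = 1/9 = ⅑)
N(-35) + √(-9087 + 14908) = ⅑ + √(-9087 + 14908) = ⅑ + √5821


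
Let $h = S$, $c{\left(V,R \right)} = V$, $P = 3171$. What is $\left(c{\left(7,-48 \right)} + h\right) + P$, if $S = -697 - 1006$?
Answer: $1475$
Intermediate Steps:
$S = -1703$
$h = -1703$
$\left(c{\left(7,-48 \right)} + h\right) + P = \left(7 - 1703\right) + 3171 = -1696 + 3171 = 1475$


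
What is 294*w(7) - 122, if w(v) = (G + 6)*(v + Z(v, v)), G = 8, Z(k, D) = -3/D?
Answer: 26926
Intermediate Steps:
w(v) = -42/v + 14*v (w(v) = (8 + 6)*(v - 3/v) = 14*(v - 3/v) = -42/v + 14*v)
294*w(7) - 122 = 294*(-42/7 + 14*7) - 122 = 294*(-42*⅐ + 98) - 122 = 294*(-6 + 98) - 122 = 294*92 - 122 = 27048 - 122 = 26926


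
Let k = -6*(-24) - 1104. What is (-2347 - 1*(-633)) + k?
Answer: -2674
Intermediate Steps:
k = -960 (k = 144 - 1104 = -960)
(-2347 - 1*(-633)) + k = (-2347 - 1*(-633)) - 960 = (-2347 + 633) - 960 = -1714 - 960 = -2674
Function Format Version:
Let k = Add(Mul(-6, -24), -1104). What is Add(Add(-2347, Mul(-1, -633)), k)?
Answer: -2674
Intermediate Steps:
k = -960 (k = Add(144, -1104) = -960)
Add(Add(-2347, Mul(-1, -633)), k) = Add(Add(-2347, Mul(-1, -633)), -960) = Add(Add(-2347, 633), -960) = Add(-1714, -960) = -2674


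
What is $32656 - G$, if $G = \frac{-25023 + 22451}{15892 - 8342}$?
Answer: $\frac{123277686}{3775} \approx 32656.0$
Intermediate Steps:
$G = - \frac{1286}{3775}$ ($G = - \frac{2572}{7550} = \left(-2572\right) \frac{1}{7550} = - \frac{1286}{3775} \approx -0.34066$)
$32656 - G = 32656 - - \frac{1286}{3775} = 32656 + \frac{1286}{3775} = \frac{123277686}{3775}$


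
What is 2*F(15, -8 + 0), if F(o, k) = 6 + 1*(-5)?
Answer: 2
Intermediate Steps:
F(o, k) = 1 (F(o, k) = 6 - 5 = 1)
2*F(15, -8 + 0) = 2*1 = 2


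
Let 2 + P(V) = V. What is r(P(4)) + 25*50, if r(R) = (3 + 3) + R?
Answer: 1258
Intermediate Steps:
P(V) = -2 + V
r(R) = 6 + R
r(P(4)) + 25*50 = (6 + (-2 + 4)) + 25*50 = (6 + 2) + 1250 = 8 + 1250 = 1258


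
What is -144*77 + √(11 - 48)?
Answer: -11088 + I*√37 ≈ -11088.0 + 6.0828*I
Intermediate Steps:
-144*77 + √(11 - 48) = -11088 + √(-37) = -11088 + I*√37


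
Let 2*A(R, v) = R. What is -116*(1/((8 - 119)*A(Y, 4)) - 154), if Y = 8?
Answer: 1982933/111 ≈ 17864.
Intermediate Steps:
A(R, v) = R/2
-116*(1/((8 - 119)*A(Y, 4)) - 154) = -116*(1/((8 - 119)*(((½)*8))) - 154) = -116*(1/(-111*4) - 154) = -116*(-1/111*¼ - 154) = -116*(-1/444 - 154) = -116*(-68377/444) = 1982933/111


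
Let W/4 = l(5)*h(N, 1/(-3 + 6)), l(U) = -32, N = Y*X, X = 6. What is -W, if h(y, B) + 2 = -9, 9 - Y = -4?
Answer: -1408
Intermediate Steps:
Y = 13 (Y = 9 - 1*(-4) = 9 + 4 = 13)
N = 78 (N = 13*6 = 78)
h(y, B) = -11 (h(y, B) = -2 - 9 = -11)
W = 1408 (W = 4*(-32*(-11)) = 4*352 = 1408)
-W = -1*1408 = -1408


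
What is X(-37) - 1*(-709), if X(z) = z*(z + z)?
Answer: 3447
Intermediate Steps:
X(z) = 2*z² (X(z) = z*(2*z) = 2*z²)
X(-37) - 1*(-709) = 2*(-37)² - 1*(-709) = 2*1369 + 709 = 2738 + 709 = 3447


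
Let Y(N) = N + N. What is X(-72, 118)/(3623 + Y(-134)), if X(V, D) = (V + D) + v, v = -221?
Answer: -35/671 ≈ -0.052161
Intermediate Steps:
Y(N) = 2*N
X(V, D) = -221 + D + V (X(V, D) = (V + D) - 221 = (D + V) - 221 = -221 + D + V)
X(-72, 118)/(3623 + Y(-134)) = (-221 + 118 - 72)/(3623 + 2*(-134)) = -175/(3623 - 268) = -175/3355 = -175*1/3355 = -35/671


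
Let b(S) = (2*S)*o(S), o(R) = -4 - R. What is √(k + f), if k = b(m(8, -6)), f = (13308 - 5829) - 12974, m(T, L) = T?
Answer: 11*I*√47 ≈ 75.412*I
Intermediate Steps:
b(S) = 2*S*(-4 - S) (b(S) = (2*S)*(-4 - S) = 2*S*(-4 - S))
f = -5495 (f = 7479 - 12974 = -5495)
k = -192 (k = -2*8*(4 + 8) = -2*8*12 = -192)
√(k + f) = √(-192 - 5495) = √(-5687) = 11*I*√47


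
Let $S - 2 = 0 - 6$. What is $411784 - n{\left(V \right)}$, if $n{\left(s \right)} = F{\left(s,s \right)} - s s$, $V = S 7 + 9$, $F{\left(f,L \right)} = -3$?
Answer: $412148$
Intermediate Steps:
$S = -4$ ($S = 2 + \left(0 - 6\right) = 2 - 6 = -4$)
$V = -19$ ($V = \left(-4\right) 7 + 9 = -28 + 9 = -19$)
$n{\left(s \right)} = -3 - s^{2}$ ($n{\left(s \right)} = -3 - s s = -3 - s^{2}$)
$411784 - n{\left(V \right)} = 411784 - \left(-3 - \left(-19\right)^{2}\right) = 411784 - \left(-3 - 361\right) = 411784 - -364 = 411784 + 364 = 412148$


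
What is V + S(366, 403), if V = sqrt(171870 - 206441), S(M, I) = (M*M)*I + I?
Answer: 53984671 + I*sqrt(34571) ≈ 5.3985e+7 + 185.93*I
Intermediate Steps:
S(M, I) = I + I*M**2 (S(M, I) = M**2*I + I = I*M**2 + I = I + I*M**2)
V = I*sqrt(34571) (V = sqrt(-34571) = I*sqrt(34571) ≈ 185.93*I)
V + S(366, 403) = I*sqrt(34571) + 403*(1 + 366**2) = I*sqrt(34571) + 403*(1 + 133956) = I*sqrt(34571) + 403*133957 = I*sqrt(34571) + 53984671 = 53984671 + I*sqrt(34571)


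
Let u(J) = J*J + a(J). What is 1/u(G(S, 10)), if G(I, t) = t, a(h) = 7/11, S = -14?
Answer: 11/1107 ≈ 0.0099368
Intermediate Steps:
a(h) = 7/11 (a(h) = 7*(1/11) = 7/11)
u(J) = 7/11 + J² (u(J) = J*J + 7/11 = J² + 7/11 = 7/11 + J²)
1/u(G(S, 10)) = 1/(7/11 + 10²) = 1/(7/11 + 100) = 1/(1107/11) = 11/1107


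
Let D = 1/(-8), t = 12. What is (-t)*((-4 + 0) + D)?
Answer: 99/2 ≈ 49.500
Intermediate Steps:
D = -⅛ ≈ -0.12500
(-t)*((-4 + 0) + D) = (-1*12)*((-4 + 0) - ⅛) = -12*(-4 - ⅛) = -12*(-33/8) = 99/2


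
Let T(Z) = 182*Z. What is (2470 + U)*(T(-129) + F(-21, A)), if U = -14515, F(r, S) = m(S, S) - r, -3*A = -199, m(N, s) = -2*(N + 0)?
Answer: 284137535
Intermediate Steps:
m(N, s) = -2*N
A = 199/3 (A = -1/3*(-199) = 199/3 ≈ 66.333)
F(r, S) = -r - 2*S (F(r, S) = -2*S - r = -r - 2*S)
(2470 + U)*(T(-129) + F(-21, A)) = (2470 - 14515)*(182*(-129) + (-1*(-21) - 2*199/3)) = -12045*(-23478 + (21 - 398/3)) = -12045*(-23478 - 335/3) = -12045*(-70769/3) = 284137535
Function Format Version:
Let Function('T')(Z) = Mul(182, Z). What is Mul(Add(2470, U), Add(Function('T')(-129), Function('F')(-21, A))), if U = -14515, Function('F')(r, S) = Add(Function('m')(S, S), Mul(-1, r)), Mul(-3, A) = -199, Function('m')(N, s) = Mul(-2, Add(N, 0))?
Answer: 284137535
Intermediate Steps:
Function('m')(N, s) = Mul(-2, N)
A = Rational(199, 3) (A = Mul(Rational(-1, 3), -199) = Rational(199, 3) ≈ 66.333)
Function('F')(r, S) = Add(Mul(-1, r), Mul(-2, S)) (Function('F')(r, S) = Add(Mul(-2, S), Mul(-1, r)) = Add(Mul(-1, r), Mul(-2, S)))
Mul(Add(2470, U), Add(Function('T')(-129), Function('F')(-21, A))) = Mul(Add(2470, -14515), Add(Mul(182, -129), Add(Mul(-1, -21), Mul(-2, Rational(199, 3))))) = Mul(-12045, Add(-23478, Add(21, Rational(-398, 3)))) = Mul(-12045, Add(-23478, Rational(-335, 3))) = Mul(-12045, Rational(-70769, 3)) = 284137535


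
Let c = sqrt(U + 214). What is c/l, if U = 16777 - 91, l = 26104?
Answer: 5/1004 ≈ 0.0049801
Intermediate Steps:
U = 16686
c = 130 (c = sqrt(16686 + 214) = sqrt(16900) = 130)
c/l = 130/26104 = 130*(1/26104) = 5/1004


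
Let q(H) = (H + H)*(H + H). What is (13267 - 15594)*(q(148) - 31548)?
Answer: -130470236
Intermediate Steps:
q(H) = 4*H**2 (q(H) = (2*H)*(2*H) = 4*H**2)
(13267 - 15594)*(q(148) - 31548) = (13267 - 15594)*(4*148**2 - 31548) = -2327*(4*21904 - 31548) = -2327*(87616 - 31548) = -2327*56068 = -130470236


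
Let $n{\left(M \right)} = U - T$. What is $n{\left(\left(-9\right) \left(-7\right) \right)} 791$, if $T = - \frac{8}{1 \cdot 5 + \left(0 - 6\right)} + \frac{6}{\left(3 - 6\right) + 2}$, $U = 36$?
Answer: $26894$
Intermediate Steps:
$T = 2$ ($T = - \frac{8}{5 + \left(0 - 6\right)} + \frac{6}{-3 + 2} = - \frac{8}{5 - 6} + \frac{6}{-1} = - \frac{8}{-1} + 6 \left(-1\right) = \left(-8\right) \left(-1\right) - 6 = 8 - 6 = 2$)
$n{\left(M \right)} = 34$ ($n{\left(M \right)} = 36 - 2 = 34$)
$n{\left(\left(-9\right) \left(-7\right) \right)} 791 = 34 \cdot 791 = 26894$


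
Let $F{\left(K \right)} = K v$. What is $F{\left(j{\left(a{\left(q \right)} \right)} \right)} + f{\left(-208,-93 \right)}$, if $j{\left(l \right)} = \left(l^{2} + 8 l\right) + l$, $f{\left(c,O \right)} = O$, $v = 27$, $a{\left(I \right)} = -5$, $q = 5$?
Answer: $-633$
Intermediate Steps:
$j{\left(l \right)} = l^{2} + 9 l$
$F{\left(K \right)} = 27 K$ ($F{\left(K \right)} = K 27 = 27 K$)
$F{\left(j{\left(a{\left(q \right)} \right)} \right)} + f{\left(-208,-93 \right)} = 27 \left(- 5 \left(9 - 5\right)\right) - 93 = 27 \left(\left(-5\right) 4\right) - 93 = 27 \left(-20\right) - 93 = -540 - 93 = -633$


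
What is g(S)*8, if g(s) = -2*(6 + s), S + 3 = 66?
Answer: -1104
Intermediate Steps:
S = 63 (S = -3 + 66 = 63)
g(s) = -12 - 2*s
g(S)*8 = (-12 - 2*63)*8 = (-12 - 126)*8 = -138*8 = -1104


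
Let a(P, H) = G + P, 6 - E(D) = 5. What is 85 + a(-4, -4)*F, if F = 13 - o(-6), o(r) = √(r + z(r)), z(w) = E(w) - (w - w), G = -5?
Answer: -32 + 9*I*√5 ≈ -32.0 + 20.125*I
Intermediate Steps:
E(D) = 1 (E(D) = 6 - 1*5 = 6 - 5 = 1)
z(w) = 1 (z(w) = 1 - (w - w) = 1 - 1*0 = 1 + 0 = 1)
o(r) = √(1 + r) (o(r) = √(r + 1) = √(1 + r))
a(P, H) = -5 + P
F = 13 - I*√5 (F = 13 - √(1 - 6) = 13 - √(-5) = 13 - I*√5 ≈ 13.0 - 2.2361*I)
85 + a(-4, -4)*F = 85 + (-5 - 4)*(13 - I*√5) = 85 - 9*(13 - I*√5) = 85 + (-117 + 9*I*√5) = -32 + 9*I*√5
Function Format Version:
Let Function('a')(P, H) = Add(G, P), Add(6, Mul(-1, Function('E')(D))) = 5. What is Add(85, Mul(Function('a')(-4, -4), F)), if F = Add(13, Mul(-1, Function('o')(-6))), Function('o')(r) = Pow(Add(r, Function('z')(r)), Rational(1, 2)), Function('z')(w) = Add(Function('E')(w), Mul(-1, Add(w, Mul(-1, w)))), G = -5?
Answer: Add(-32, Mul(9, I, Pow(5, Rational(1, 2)))) ≈ Add(-32.000, Mul(20.125, I))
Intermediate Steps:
Function('E')(D) = 1 (Function('E')(D) = Add(6, Mul(-1, 5)) = Add(6, -5) = 1)
Function('z')(w) = 1 (Function('z')(w) = Add(1, Mul(-1, Add(w, Mul(-1, w)))) = Add(1, Mul(-1, 0)) = Add(1, 0) = 1)
Function('o')(r) = Pow(Add(1, r), Rational(1, 2)) (Function('o')(r) = Pow(Add(r, 1), Rational(1, 2)) = Pow(Add(1, r), Rational(1, 2)))
Function('a')(P, H) = Add(-5, P)
F = Add(13, Mul(-1, I, Pow(5, Rational(1, 2)))) (F = Add(13, Mul(-1, Pow(Add(1, -6), Rational(1, 2)))) = Add(13, Mul(-1, Pow(-5, Rational(1, 2)))) = Add(13, Mul(-1, Mul(I, Pow(5, Rational(1, 2))))) = Add(13, Mul(-1, I, Pow(5, Rational(1, 2)))) ≈ Add(13.000, Mul(-2.2361, I)))
Add(85, Mul(Function('a')(-4, -4), F)) = Add(85, Mul(Add(-5, -4), Add(13, Mul(-1, I, Pow(5, Rational(1, 2)))))) = Add(85, Mul(-9, Add(13, Mul(-1, I, Pow(5, Rational(1, 2)))))) = Add(85, Add(-117, Mul(9, I, Pow(5, Rational(1, 2))))) = Add(-32, Mul(9, I, Pow(5, Rational(1, 2))))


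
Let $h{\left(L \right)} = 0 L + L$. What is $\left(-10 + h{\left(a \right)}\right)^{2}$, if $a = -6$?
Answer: $256$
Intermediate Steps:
$h{\left(L \right)} = L$ ($h{\left(L \right)} = 0 + L = L$)
$\left(-10 + h{\left(a \right)}\right)^{2} = \left(-10 - 6\right)^{2} = \left(-16\right)^{2} = 256$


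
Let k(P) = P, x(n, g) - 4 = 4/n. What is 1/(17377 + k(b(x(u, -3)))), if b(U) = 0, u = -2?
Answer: 1/17377 ≈ 5.7547e-5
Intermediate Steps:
x(n, g) = 4 + 4/n
1/(17377 + k(b(x(u, -3)))) = 1/(17377 + 0) = 1/17377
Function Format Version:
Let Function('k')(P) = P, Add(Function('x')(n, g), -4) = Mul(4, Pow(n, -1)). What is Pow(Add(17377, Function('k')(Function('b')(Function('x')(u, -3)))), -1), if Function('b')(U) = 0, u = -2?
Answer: Rational(1, 17377) ≈ 5.7547e-5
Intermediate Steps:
Function('x')(n, g) = Add(4, Mul(4, Pow(n, -1)))
Pow(Add(17377, Function('k')(Function('b')(Function('x')(u, -3)))), -1) = Pow(Add(17377, 0), -1) = Pow(17377, -1) = Rational(1, 17377)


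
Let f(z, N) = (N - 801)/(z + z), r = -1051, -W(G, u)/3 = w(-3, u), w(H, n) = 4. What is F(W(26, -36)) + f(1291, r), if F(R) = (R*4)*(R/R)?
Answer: -62894/1291 ≈ -48.717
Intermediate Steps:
W(G, u) = -12 (W(G, u) = -3*4 = -12)
F(R) = 4*R (F(R) = (4*R)*1 = 4*R)
f(z, N) = (-801 + N)/(2*z) (f(z, N) = (-801 + N)/((2*z)) = (-801 + N)*(1/(2*z)) = (-801 + N)/(2*z))
F(W(26, -36)) + f(1291, r) = 4*(-12) + (1/2)*(-801 - 1051)/1291 = -48 + (1/2)*(1/1291)*(-1852) = -48 - 926/1291 = -62894/1291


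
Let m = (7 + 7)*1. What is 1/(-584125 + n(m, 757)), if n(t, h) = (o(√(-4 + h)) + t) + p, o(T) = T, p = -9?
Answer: -584120/341196173647 - √753/341196173647 ≈ -1.7121e-6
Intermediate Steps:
m = 14 (m = 14*1 = 14)
n(t, h) = -9 + t + √(-4 + h) (n(t, h) = (√(-4 + h) + t) - 9 = (t + √(-4 + h)) - 9 = -9 + t + √(-4 + h))
1/(-584125 + n(m, 757)) = 1/(-584125 + (-9 + 14 + √(-4 + 757))) = 1/(-584125 + (-9 + 14 + √753)) = 1/(-584125 + (5 + √753)) = 1/(-584120 + √753)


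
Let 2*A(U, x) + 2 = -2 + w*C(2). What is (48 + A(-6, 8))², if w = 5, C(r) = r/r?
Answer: 9409/4 ≈ 2352.3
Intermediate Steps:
C(r) = 1
A(U, x) = ½ (A(U, x) = -1 + (-2 + 5*1)/2 = -1 + (-2 + 5)/2 = -1 + (½)*3 = -1 + 3/2 = ½)
(48 + A(-6, 8))² = (48 + ½)² = (97/2)² = 9409/4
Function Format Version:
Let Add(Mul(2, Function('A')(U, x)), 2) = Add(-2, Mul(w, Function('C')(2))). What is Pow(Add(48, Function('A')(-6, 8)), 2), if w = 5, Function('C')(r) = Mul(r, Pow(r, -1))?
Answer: Rational(9409, 4) ≈ 2352.3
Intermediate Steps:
Function('C')(r) = 1
Function('A')(U, x) = Rational(1, 2) (Function('A')(U, x) = Add(-1, Mul(Rational(1, 2), Add(-2, Mul(5, 1)))) = Add(-1, Mul(Rational(1, 2), Add(-2, 5))) = Add(-1, Mul(Rational(1, 2), 3)) = Add(-1, Rational(3, 2)) = Rational(1, 2))
Pow(Add(48, Function('A')(-6, 8)), 2) = Pow(Add(48, Rational(1, 2)), 2) = Pow(Rational(97, 2), 2) = Rational(9409, 4)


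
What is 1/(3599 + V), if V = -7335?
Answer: -1/3736 ≈ -0.00026767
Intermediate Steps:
1/(3599 + V) = 1/(3599 - 7335) = 1/(-3736) = -1/3736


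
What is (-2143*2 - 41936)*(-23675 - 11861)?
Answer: 1642544992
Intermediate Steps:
(-2143*2 - 41936)*(-23675 - 11861) = (-4286 - 41936)*(-35536) = -46222*(-35536) = 1642544992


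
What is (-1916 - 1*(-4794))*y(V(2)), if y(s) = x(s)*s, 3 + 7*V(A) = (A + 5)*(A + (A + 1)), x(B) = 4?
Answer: 368384/7 ≈ 52626.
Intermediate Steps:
V(A) = -3/7 + (1 + 2*A)*(5 + A)/7 (V(A) = -3/7 + ((A + 5)*(A + (A + 1)))/7 = -3/7 + ((5 + A)*(A + (1 + A)))/7 = -3/7 + ((5 + A)*(1 + 2*A))/7 = -3/7 + ((1 + 2*A)*(5 + A))/7 = -3/7 + (1 + 2*A)*(5 + A)/7)
y(s) = 4*s
(-1916 - 1*(-4794))*y(V(2)) = (-1916 - 1*(-4794))*(4*(2/7 + (2/7)*2**2 + (11/7)*2)) = (-1916 + 4794)*(4*(2/7 + (2/7)*4 + 22/7)) = 2878*(4*(2/7 + 8/7 + 22/7)) = 2878*(4*(32/7)) = 2878*(128/7) = 368384/7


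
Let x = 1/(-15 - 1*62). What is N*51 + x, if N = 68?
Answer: 267035/77 ≈ 3468.0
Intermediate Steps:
x = -1/77 (x = 1/(-15 - 62) = 1/(-77) = -1/77 ≈ -0.012987)
N*51 + x = 68*51 - 1/77 = 3468 - 1/77 = 267035/77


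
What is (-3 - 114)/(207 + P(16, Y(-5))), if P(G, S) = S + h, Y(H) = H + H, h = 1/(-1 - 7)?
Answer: -104/175 ≈ -0.59429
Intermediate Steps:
h = -⅛ (h = 1/(-8) = -⅛ ≈ -0.12500)
Y(H) = 2*H
P(G, S) = -⅛ + S (P(G, S) = S - ⅛ = -⅛ + S)
(-3 - 114)/(207 + P(16, Y(-5))) = (-3 - 114)/(207 + (-⅛ + 2*(-5))) = -117/(207 + (-⅛ - 10)) = -117/(207 - 81/8) = -117/1575/8 = -117*8/1575 = -104/175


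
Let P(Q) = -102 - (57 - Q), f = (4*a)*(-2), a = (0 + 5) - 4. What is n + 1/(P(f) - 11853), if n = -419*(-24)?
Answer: 120873119/12020 ≈ 10056.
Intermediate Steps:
a = 1 (a = 5 - 4 = 1)
n = 10056
f = -8 (f = (4*1)*(-2) = 4*(-2) = -8)
P(Q) = -159 + Q (P(Q) = -102 + (-57 + Q) = -159 + Q)
n + 1/(P(f) - 11853) = 10056 + 1/((-159 - 8) - 11853) = 10056 + 1/(-167 - 11853) = 10056 + 1/(-12020) = 10056 - 1/12020 = 120873119/12020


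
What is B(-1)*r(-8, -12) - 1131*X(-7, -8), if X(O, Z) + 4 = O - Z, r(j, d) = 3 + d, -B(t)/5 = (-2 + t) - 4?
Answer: 3078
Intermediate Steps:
B(t) = 30 - 5*t (B(t) = -5*((-2 + t) - 4) = -5*(-6 + t) = 30 - 5*t)
X(O, Z) = -4 + O - Z (X(O, Z) = -4 + (O - Z) = -4 + O - Z)
B(-1)*r(-8, -12) - 1131*X(-7, -8) = (30 - 5*(-1))*(3 - 12) - 1131*(-4 - 7 - 1*(-8)) = (30 + 5)*(-9) - 1131*(-4 - 7 + 8) = 35*(-9) - 1131*(-3) = -315 + 3393 = 3078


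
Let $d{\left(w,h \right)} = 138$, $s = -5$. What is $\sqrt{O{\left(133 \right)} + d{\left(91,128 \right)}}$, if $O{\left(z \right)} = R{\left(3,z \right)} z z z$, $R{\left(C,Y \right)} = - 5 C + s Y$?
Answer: $i \sqrt{1599793022} \approx 39997.0 i$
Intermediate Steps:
$R{\left(C,Y \right)} = - 5 C - 5 Y$
$O{\left(z \right)} = z^{3} \left(-15 - 5 z\right)$ ($O{\left(z \right)} = \left(\left(-5\right) 3 - 5 z\right) z z z = \left(-15 - 5 z\right) z^{2} z = z^{2} \left(-15 - 5 z\right) z = z^{3} \left(-15 - 5 z\right)$)
$\sqrt{O{\left(133 \right)} + d{\left(91,128 \right)}} = \sqrt{5 \cdot 133^{3} \left(-3 - 133\right) + 138} = \sqrt{5 \cdot 2352637 \left(-3 - 133\right) + 138} = \sqrt{5 \cdot 2352637 \left(-136\right) + 138} = \sqrt{-1599793160 + 138} = \sqrt{-1599793022} = i \sqrt{1599793022}$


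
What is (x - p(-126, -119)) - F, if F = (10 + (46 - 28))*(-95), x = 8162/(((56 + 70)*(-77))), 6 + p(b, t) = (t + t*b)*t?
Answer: 111685780/63 ≈ 1.7728e+6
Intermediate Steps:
p(b, t) = -6 + t*(t + b*t) (p(b, t) = -6 + (t + t*b)*t = -6 + (t + b*t)*t = -6 + t*(t + b*t))
x = -53/63 (x = 8162/((126*(-77))) = 8162/(-9702) = 8162*(-1/9702) = -53/63 ≈ -0.84127)
F = -2660 (F = (10 + 18)*(-95) = 28*(-95) = -2660)
(x - p(-126, -119)) - F = (-53/63 - (-6 + (-119)² - 126*(-119)²)) - 1*(-2660) = (-53/63 - (-6 + 14161 - 126*14161)) + 2660 = (-53/63 - (-6 + 14161 - 1784286)) + 2660 = (-53/63 - 1*(-1770131)) + 2660 = (-53/63 + 1770131) + 2660 = 111518200/63 + 2660 = 111685780/63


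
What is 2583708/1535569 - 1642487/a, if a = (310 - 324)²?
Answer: -51462157415/6142276 ≈ -8378.4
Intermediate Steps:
a = 196 (a = (-14)² = 196)
2583708/1535569 - 1642487/a = 2583708/1535569 - 1642487/196 = 2583708*(1/1535569) - 1642487*1/196 = 2583708/1535569 - 234641/28 = -51462157415/6142276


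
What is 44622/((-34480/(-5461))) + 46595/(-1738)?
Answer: 105477633499/14981560 ≈ 7040.5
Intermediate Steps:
44622/((-34480/(-5461))) + 46595/(-1738) = 44622/((-34480*(-1/5461))) + 46595*(-1/1738) = 44622/(34480/5461) - 46595/1738 = 44622*(5461/34480) - 46595/1738 = 121840371/17240 - 46595/1738 = 105477633499/14981560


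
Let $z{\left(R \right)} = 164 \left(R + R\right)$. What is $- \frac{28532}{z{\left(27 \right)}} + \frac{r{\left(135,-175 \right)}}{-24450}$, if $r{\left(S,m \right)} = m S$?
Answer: $- \frac{406987}{180441} \approx -2.2555$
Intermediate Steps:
$r{\left(S,m \right)} = S m$
$z{\left(R \right)} = 328 R$ ($z{\left(R \right)} = 164 \cdot 2 R = 328 R$)
$- \frac{28532}{z{\left(27 \right)}} + \frac{r{\left(135,-175 \right)}}{-24450} = - \frac{28532}{328 \cdot 27} + \frac{135 \left(-175\right)}{-24450} = - \frac{28532}{8856} - - \frac{315}{326} = \left(-28532\right) \frac{1}{8856} + \frac{315}{326} = - \frac{7133}{2214} + \frac{315}{326} = - \frac{406987}{180441}$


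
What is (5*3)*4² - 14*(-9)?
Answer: 366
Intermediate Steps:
(5*3)*4² - 14*(-9) = 15*16 + 126 = 240 + 126 = 366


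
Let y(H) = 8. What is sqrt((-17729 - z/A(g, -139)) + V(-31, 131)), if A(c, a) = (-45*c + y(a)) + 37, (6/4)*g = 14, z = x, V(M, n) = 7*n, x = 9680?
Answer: 2*I*sqrt(944223)/15 ≈ 129.56*I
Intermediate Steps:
z = 9680
g = 28/3 (g = (2/3)*14 = 28/3 ≈ 9.3333)
A(c, a) = 45 - 45*c (A(c, a) = (-45*c + 8) + 37 = (8 - 45*c) + 37 = 45 - 45*c)
sqrt((-17729 - z/A(g, -139)) + V(-31, 131)) = sqrt((-17729 - 9680/(45 - 45*28/3)) + 7*131) = sqrt((-17729 - 9680/(45 - 420)) + 917) = sqrt((-17729 - 9680/(-375)) + 917) = sqrt((-17729 - 9680*(-1)/375) + 917) = sqrt((-17729 - 1*(-1936/75)) + 917) = sqrt((-17729 + 1936/75) + 917) = sqrt(-1327739/75 + 917) = sqrt(-1258964/75) = 2*I*sqrt(944223)/15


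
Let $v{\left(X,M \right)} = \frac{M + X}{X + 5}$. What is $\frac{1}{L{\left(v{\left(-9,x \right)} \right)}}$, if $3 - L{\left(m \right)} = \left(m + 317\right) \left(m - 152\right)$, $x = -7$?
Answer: $\frac{1}{47511} \approx 2.1048 \cdot 10^{-5}$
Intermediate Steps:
$v{\left(X,M \right)} = \frac{M + X}{5 + X}$
$L{\left(m \right)} = 3 - \left(-152 + m\right) \left(317 + m\right)$ ($L{\left(m \right)} = 3 - \left(m + 317\right) \left(m - 152\right) = 3 - \left(317 + m\right) \left(-152 + m\right) = 3 - \left(-152 + m\right) \left(317 + m\right)$)
$\frac{1}{L{\left(v{\left(-9,x \right)} \right)}} = \frac{1}{48187 - \left(\frac{-7 - 9}{5 - 9}\right)^{2} - 165 \frac{-7 - 9}{5 - 9}} = \frac{1}{48187 - \left(\frac{1}{-4} \left(-16\right)\right)^{2} - 165 \frac{1}{-4} \left(-16\right)} = \frac{1}{48187 - \left(\left(- \frac{1}{4}\right) \left(-16\right)\right)^{2} - 165 \left(\left(- \frac{1}{4}\right) \left(-16\right)\right)} = \frac{1}{48187 - 4^{2} - 660} = \frac{1}{48187 - 16 - 660} = \frac{1}{47511}$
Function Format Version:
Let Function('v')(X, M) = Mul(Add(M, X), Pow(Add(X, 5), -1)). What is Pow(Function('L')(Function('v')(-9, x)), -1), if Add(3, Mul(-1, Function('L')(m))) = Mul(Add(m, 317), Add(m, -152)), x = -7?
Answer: Rational(1, 47511) ≈ 2.1048e-5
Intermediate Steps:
Function('v')(X, M) = Mul(Pow(Add(5, X), -1), Add(M, X)) (Function('v')(X, M) = Mul(Add(M, X), Pow(Add(5, X), -1)) = Mul(Pow(Add(5, X), -1), Add(M, X)))
Function('L')(m) = Add(3, Mul(-1, Add(-152, m), Add(317, m))) (Function('L')(m) = Add(3, Mul(-1, Mul(Add(m, 317), Add(m, -152)))) = Add(3, Mul(-1, Mul(Add(317, m), Add(-152, m)))) = Add(3, Mul(-1, Mul(Add(-152, m), Add(317, m)))) = Add(3, Mul(-1, Add(-152, m), Add(317, m))))
Pow(Function('L')(Function('v')(-9, x)), -1) = Pow(Add(48187, Mul(-1, Pow(Mul(Pow(Add(5, -9), -1), Add(-7, -9)), 2)), Mul(-165, Mul(Pow(Add(5, -9), -1), Add(-7, -9)))), -1) = Pow(Add(48187, Mul(-1, Pow(Mul(Pow(-4, -1), -16), 2)), Mul(-165, Mul(Pow(-4, -1), -16))), -1) = Pow(Add(48187, Mul(-1, Pow(Mul(Rational(-1, 4), -16), 2)), Mul(-165, Mul(Rational(-1, 4), -16))), -1) = Pow(Add(48187, Mul(-1, Pow(4, 2)), Mul(-165, 4)), -1) = Pow(Add(48187, Mul(-1, 16), -660), -1) = Pow(Add(48187, -16, -660), -1) = Pow(47511, -1) = Rational(1, 47511)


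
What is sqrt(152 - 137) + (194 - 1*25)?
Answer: 169 + sqrt(15) ≈ 172.87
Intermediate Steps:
sqrt(152 - 137) + (194 - 1*25) = sqrt(15) + (194 - 25) = sqrt(15) + 169 = 169 + sqrt(15)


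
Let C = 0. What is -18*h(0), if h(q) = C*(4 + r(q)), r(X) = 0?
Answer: 0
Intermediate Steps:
h(q) = 0 (h(q) = 0*(4 + 0) = 0*4 = 0)
-18*h(0) = -18*0 = -1*0 = 0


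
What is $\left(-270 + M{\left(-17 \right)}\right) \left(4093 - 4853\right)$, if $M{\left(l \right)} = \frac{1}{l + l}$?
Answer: $\frac{3488780}{17} \approx 2.0522 \cdot 10^{5}$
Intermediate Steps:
$M{\left(l \right)} = \frac{1}{2 l}$
$\left(-270 + M{\left(-17 \right)}\right) \left(4093 - 4853\right) = \left(-270 + \frac{1}{2 \left(-17\right)}\right) \left(4093 - 4853\right) = \left(-270 + \frac{1}{2} \left(- \frac{1}{17}\right)\right) \left(-760\right) = \left(-270 - \frac{1}{34}\right) \left(-760\right) = \left(- \frac{9181}{34}\right) \left(-760\right) = \frac{3488780}{17}$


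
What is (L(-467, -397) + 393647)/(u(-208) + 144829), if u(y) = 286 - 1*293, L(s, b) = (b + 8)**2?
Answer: 90828/24137 ≈ 3.7630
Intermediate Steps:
L(s, b) = (8 + b)**2
u(y) = -7 (u(y) = 286 - 293 = -7)
(L(-467, -397) + 393647)/(u(-208) + 144829) = ((8 - 397)**2 + 393647)/(-7 + 144829) = ((-389)**2 + 393647)/144822 = (151321 + 393647)*(1/144822) = 544968*(1/144822) = 90828/24137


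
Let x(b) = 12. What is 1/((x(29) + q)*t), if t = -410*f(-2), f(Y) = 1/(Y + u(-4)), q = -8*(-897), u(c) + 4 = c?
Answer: 1/294708 ≈ 3.3932e-6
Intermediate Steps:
u(c) = -4 + c
q = 7176
f(Y) = 1/(-8 + Y) (f(Y) = 1/(Y + (-4 - 4)) = 1/(Y - 8) = 1/(-8 + Y))
t = 41 (t = -410/(-8 - 2) = -410/(-10) = -410*(-1/10) = 41)
1/((x(29) + q)*t) = 1/((12 + 7176)*41) = (1/41)/7188 = (1/7188)*(1/41) = 1/294708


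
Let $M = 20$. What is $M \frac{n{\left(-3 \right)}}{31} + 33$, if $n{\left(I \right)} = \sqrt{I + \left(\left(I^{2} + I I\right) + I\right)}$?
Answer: $33 + \frac{40 \sqrt{3}}{31} \approx 35.235$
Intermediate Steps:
$n{\left(I \right)} = \sqrt{2 I + 2 I^{2}}$ ($n{\left(I \right)} = \sqrt{I + \left(\left(I^{2} + I^{2}\right) + I\right)} = \sqrt{I + \left(2 I^{2} + I\right)} = \sqrt{I + \left(I + 2 I^{2}\right)} = \sqrt{2 I + 2 I^{2}}$)
$M \frac{n{\left(-3 \right)}}{31} + 33 = 20 \frac{\sqrt{2} \sqrt{- 3 \left(1 - 3\right)}}{31} + 33 = 20 \sqrt{2} \sqrt{\left(-3\right) \left(-2\right)} \frac{1}{31} + 33 = 20 \sqrt{2} \sqrt{6} \cdot \frac{1}{31} + 33 = 20 \cdot 2 \sqrt{3} \cdot \frac{1}{31} + 33 = 20 \frac{2 \sqrt{3}}{31} + 33 = \frac{40 \sqrt{3}}{31} + 33 = 33 + \frac{40 \sqrt{3}}{31}$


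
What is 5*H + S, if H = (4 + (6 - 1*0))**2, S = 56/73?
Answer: 36556/73 ≈ 500.77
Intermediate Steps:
S = 56/73 (S = 56*(1/73) = 56/73 ≈ 0.76712)
H = 100 (H = (4 + (6 + 0))**2 = (4 + 6)**2 = 10**2 = 100)
5*H + S = 5*100 + 56/73 = 500 + 56/73 = 36556/73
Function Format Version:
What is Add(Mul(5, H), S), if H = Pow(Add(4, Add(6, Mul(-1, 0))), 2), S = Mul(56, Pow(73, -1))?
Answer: Rational(36556, 73) ≈ 500.77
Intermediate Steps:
S = Rational(56, 73) (S = Mul(56, Rational(1, 73)) = Rational(56, 73) ≈ 0.76712)
H = 100 (H = Pow(Add(4, Add(6, 0)), 2) = Pow(Add(4, 6), 2) = Pow(10, 2) = 100)
Add(Mul(5, H), S) = Add(Mul(5, 100), Rational(56, 73)) = Add(500, Rational(56, 73)) = Rational(36556, 73)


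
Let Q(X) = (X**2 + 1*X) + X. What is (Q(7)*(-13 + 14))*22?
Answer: 1386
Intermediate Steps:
Q(X) = X**2 + 2*X (Q(X) = (X**2 + X) + X = (X + X**2) + X = X**2 + 2*X)
(Q(7)*(-13 + 14))*22 = ((7*(2 + 7))*(-13 + 14))*22 = ((7*9)*1)*22 = (63*1)*22 = 63*22 = 1386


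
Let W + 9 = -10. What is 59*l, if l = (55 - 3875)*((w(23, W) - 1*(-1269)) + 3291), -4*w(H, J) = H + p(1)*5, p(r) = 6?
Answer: -1024746515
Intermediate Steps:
W = -19 (W = -9 - 10 = -19)
w(H, J) = -15/2 - H/4 (w(H, J) = -(H + 6*5)/4 = -(H + 30)/4 = -(30 + H)/4 = -15/2 - H/4)
l = -17368585 (l = (55 - 3875)*(((-15/2 - 1/4*23) - 1*(-1269)) + 3291) = -3820*(((-15/2 - 23/4) + 1269) + 3291) = -3820*((-53/4 + 1269) + 3291) = -3820*(5023/4 + 3291) = -3820*18187/4 = -17368585)
59*l = 59*(-17368585) = -1024746515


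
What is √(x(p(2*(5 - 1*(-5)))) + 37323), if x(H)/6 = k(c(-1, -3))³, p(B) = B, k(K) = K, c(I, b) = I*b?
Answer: 21*√85 ≈ 193.61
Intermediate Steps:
x(H) = 162 (x(H) = 6*(-1*(-3))³ = 6*3³ = 6*27 = 162)
√(x(p(2*(5 - 1*(-5)))) + 37323) = √(162 + 37323) = √37485 = 21*√85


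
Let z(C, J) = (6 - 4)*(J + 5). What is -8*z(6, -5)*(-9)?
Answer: 0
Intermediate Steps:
z(C, J) = 10 + 2*J (z(C, J) = 2*(5 + J) = 10 + 2*J)
-8*z(6, -5)*(-9) = -8*(10 + 2*(-5))*(-9) = -8*(10 - 10)*(-9) = -8*0*(-9) = 0*(-9) = 0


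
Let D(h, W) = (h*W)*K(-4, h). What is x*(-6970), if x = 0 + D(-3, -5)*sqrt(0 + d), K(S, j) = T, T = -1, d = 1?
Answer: 104550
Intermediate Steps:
K(S, j) = -1
D(h, W) = -W*h (D(h, W) = (h*W)*(-1) = (W*h)*(-1) = -W*h)
x = -15 (x = 0 + (-1*(-5)*(-3))*sqrt(0 + 1) = 0 - 15*sqrt(1) = 0 - 15*1 = 0 - 15 = -15)
x*(-6970) = -15*(-6970) = 104550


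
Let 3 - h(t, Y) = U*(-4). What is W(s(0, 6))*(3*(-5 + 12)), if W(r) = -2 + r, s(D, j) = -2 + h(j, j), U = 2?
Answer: 147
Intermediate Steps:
h(t, Y) = 11 (h(t, Y) = 3 - 2*(-4) = 3 - 1*(-8) = 3 + 8 = 11)
s(D, j) = 9 (s(D, j) = -2 + 11 = 9)
W(s(0, 6))*(3*(-5 + 12)) = (-2 + 9)*(3*(-5 + 12)) = 7*(3*7) = 7*21 = 147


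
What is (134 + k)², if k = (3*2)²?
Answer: 28900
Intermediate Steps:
k = 36 (k = 6² = 36)
(134 + k)² = (134 + 36)² = 170² = 28900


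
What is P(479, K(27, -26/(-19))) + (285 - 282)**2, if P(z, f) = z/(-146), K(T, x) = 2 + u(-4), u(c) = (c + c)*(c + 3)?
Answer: 835/146 ≈ 5.7192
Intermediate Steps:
u(c) = 2*c*(3 + c) (u(c) = (2*c)*(3 + c) = 2*c*(3 + c))
K(T, x) = 10 (K(T, x) = 2 + 2*(-4)*(3 - 4) = 2 + 2*(-4)*(-1) = 2 + 8 = 10)
P(z, f) = -z/146 (P(z, f) = z*(-1/146) = -z/146)
P(479, K(27, -26/(-19))) + (285 - 282)**2 = -1/146*479 + (285 - 282)**2 = -479/146 + 3**2 = -479/146 + 9 = 835/146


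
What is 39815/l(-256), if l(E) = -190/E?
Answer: 1019264/19 ≈ 53646.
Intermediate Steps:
39815/l(-256) = 39815/((-190/(-256))) = 39815/((-190*(-1/256))) = 39815/(95/128) = 39815*(128/95) = 1019264/19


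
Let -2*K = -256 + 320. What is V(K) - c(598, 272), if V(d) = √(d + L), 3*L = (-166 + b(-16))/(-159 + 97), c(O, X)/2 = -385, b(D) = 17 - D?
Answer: 770 + 23*I*√2046/186 ≈ 770.0 + 5.5933*I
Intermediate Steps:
c(O, X) = -770 (c(O, X) = 2*(-385) = -770)
K = -32 (K = -(-256 + 320)/2 = -½*64 = -32)
L = 133/186 (L = ((-166 + (17 - 1*(-16)))/(-159 + 97))/3 = ((-166 + (17 + 16))/(-62))/3 = ((-166 + 33)*(-1/62))/3 = (-133*(-1/62))/3 = (⅓)*(133/62) = 133/186 ≈ 0.71505)
V(d) = √(133/186 + d) (V(d) = √(d + 133/186) = √(133/186 + d))
V(K) - c(598, 272) = √(24738 + 34596*(-32))/186 - 1*(-770) = √(24738 - 1107072)/186 + 770 = √(-1082334)/186 + 770 = (23*I*√2046)/186 + 770 = 23*I*√2046/186 + 770 = 770 + 23*I*√2046/186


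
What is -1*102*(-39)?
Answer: 3978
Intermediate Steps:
-1*102*(-39) = -102*(-39) = 3978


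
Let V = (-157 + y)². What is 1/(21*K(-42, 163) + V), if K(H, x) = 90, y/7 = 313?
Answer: 1/4139046 ≈ 2.4160e-7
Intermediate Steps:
y = 2191 (y = 7*313 = 2191)
V = 4137156 (V = (-157 + 2191)² = 2034² = 4137156)
1/(21*K(-42, 163) + V) = 1/(21*90 + 4137156) = 1/(1890 + 4137156) = 1/4139046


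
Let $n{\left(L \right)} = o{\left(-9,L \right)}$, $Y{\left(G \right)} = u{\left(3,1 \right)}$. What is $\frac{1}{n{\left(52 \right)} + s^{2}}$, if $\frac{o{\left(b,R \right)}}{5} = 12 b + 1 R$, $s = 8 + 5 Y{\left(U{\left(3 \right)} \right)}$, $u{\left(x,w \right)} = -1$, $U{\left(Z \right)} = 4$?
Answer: $- \frac{1}{271} \approx -0.00369$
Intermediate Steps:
$Y{\left(G \right)} = -1$
$s = 3$ ($s = 8 + 5 \left(-1\right) = 8 - 5 = 3$)
$o{\left(b,R \right)} = 5 R + 60 b$ ($o{\left(b,R \right)} = 5 \left(12 b + 1 R\right) = 5 \left(12 b + R\right) = 5 \left(R + 12 b\right) = 5 R + 60 b$)
$n{\left(L \right)} = -540 + 5 L$ ($n{\left(L \right)} = 5 L + 60 \left(-9\right) = 5 L - 540 = -540 + 5 L$)
$\frac{1}{n{\left(52 \right)} + s^{2}} = \frac{1}{\left(-540 + 5 \cdot 52\right) + 3^{2}} = \frac{1}{\left(-540 + 260\right) + 9} = \frac{1}{-280 + 9} = \frac{1}{-271} = - \frac{1}{271}$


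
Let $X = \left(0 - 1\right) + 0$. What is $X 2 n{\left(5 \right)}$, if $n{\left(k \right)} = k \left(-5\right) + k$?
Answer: $40$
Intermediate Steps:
$n{\left(k \right)} = - 4 k$ ($n{\left(k \right)} = - 5 k + k = - 4 k$)
$X = -1$ ($X = -1 + 0 = -1$)
$X 2 n{\left(5 \right)} = \left(-1\right) 2 \left(\left(-4\right) 5\right) = \left(-2\right) \left(-20\right) = 40$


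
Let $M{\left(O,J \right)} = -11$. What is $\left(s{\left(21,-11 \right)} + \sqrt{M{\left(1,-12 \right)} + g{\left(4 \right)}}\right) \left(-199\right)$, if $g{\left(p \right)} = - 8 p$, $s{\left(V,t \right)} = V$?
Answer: $-4179 - 199 i \sqrt{43} \approx -4179.0 - 1304.9 i$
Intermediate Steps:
$\left(s{\left(21,-11 \right)} + \sqrt{M{\left(1,-12 \right)} + g{\left(4 \right)}}\right) \left(-199\right) = \left(21 + \sqrt{-11 - 32}\right) \left(-199\right) = \left(21 + \sqrt{-43}\right) \left(-199\right) = \left(21 + i \sqrt{43}\right) \left(-199\right) = -4179 - 199 i \sqrt{43}$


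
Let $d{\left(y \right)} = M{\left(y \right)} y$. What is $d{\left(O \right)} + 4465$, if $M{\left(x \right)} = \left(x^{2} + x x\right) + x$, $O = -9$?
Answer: $3088$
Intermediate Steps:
$M{\left(x \right)} = x + 2 x^{2}$ ($M{\left(x \right)} = \left(x^{2} + x^{2}\right) + x = 2 x^{2} + x = x + 2 x^{2}$)
$d{\left(y \right)} = y^{2} \left(1 + 2 y\right)$ ($d{\left(y \right)} = y \left(1 + 2 y\right) y = y^{2} \left(1 + 2 y\right)$)
$d{\left(O \right)} + 4465 = \left(-9\right)^{2} \left(1 + 2 \left(-9\right)\right) + 4465 = 81 \left(1 - 18\right) + 4465 = 81 \left(-17\right) + 4465 = -1377 + 4465 = 3088$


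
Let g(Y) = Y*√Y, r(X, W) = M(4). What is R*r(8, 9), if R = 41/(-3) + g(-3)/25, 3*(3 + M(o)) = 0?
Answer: 41 + 9*I*√3/25 ≈ 41.0 + 0.62354*I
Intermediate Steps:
M(o) = -3 (M(o) = -3 + (⅓)*0 = -3 + 0 = -3)
r(X, W) = -3
g(Y) = Y^(3/2)
R = -41/3 - 3*I*√3/25 (R = 41/(-3) + (-3)^(3/2)/25 = 41*(-⅓) - 3*I*√3*(1/25) = -41/3 - 3*I*√3/25 ≈ -13.667 - 0.20785*I)
R*r(8, 9) = (-41/3 - 3*I*√3/25)*(-3) = 41 + 9*I*√3/25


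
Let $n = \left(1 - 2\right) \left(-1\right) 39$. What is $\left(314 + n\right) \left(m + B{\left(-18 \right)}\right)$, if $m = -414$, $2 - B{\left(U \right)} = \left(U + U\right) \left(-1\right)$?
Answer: $-158144$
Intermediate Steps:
$B{\left(U \right)} = 2 + 2 U$ ($B{\left(U \right)} = 2 - \left(U + U\right) \left(-1\right) = 2 - 2 U \left(-1\right) = 2 - - 2 U = 2 + 2 U$)
$n = 39$ ($n = \left(-1\right) \left(-1\right) 39 = 1 \cdot 39 = 39$)
$\left(314 + n\right) \left(m + B{\left(-18 \right)}\right) = \left(314 + 39\right) \left(-414 + \left(2 + 2 \left(-18\right)\right)\right) = 353 \left(-414 + \left(2 - 36\right)\right) = 353 \left(-414 - 34\right) = 353 \left(-448\right) = -158144$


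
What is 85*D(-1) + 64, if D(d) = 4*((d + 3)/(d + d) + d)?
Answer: -616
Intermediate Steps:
D(d) = 4*d + 2*(3 + d)/d (D(d) = 4*((3 + d)/((2*d)) + d) = 4*((3 + d)*(1/(2*d)) + d) = 4*((3 + d)/(2*d) + d) = 4*(d + (3 + d)/(2*d)) = 4*d + 2*(3 + d)/d)
85*D(-1) + 64 = 85*(2 + 4*(-1) + 6/(-1)) + 64 = 85*(2 - 4 + 6*(-1)) + 64 = 85*(2 - 4 - 6) + 64 = 85*(-8) + 64 = -680 + 64 = -616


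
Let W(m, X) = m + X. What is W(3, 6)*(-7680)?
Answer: -69120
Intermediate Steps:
W(m, X) = X + m
W(3, 6)*(-7680) = (6 + 3)*(-7680) = 9*(-7680) = -69120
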